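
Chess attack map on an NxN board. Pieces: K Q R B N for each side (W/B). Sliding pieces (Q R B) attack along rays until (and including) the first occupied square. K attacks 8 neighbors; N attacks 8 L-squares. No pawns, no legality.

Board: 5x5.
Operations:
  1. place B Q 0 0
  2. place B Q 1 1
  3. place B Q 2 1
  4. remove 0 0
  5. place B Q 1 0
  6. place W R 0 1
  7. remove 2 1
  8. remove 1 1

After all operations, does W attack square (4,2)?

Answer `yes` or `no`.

Answer: no

Derivation:
Op 1: place BQ@(0,0)
Op 2: place BQ@(1,1)
Op 3: place BQ@(2,1)
Op 4: remove (0,0)
Op 5: place BQ@(1,0)
Op 6: place WR@(0,1)
Op 7: remove (2,1)
Op 8: remove (1,1)
Per-piece attacks for W:
  WR@(0,1): attacks (0,2) (0,3) (0,4) (0,0) (1,1) (2,1) (3,1) (4,1)
W attacks (4,2): no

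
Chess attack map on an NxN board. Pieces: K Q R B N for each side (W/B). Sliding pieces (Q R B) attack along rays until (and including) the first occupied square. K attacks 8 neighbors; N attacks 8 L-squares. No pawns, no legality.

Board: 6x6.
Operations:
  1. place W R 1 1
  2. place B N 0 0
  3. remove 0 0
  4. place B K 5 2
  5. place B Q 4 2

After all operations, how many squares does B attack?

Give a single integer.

Op 1: place WR@(1,1)
Op 2: place BN@(0,0)
Op 3: remove (0,0)
Op 4: place BK@(5,2)
Op 5: place BQ@(4,2)
Per-piece attacks for B:
  BQ@(4,2): attacks (4,3) (4,4) (4,5) (4,1) (4,0) (5,2) (3,2) (2,2) (1,2) (0,2) (5,3) (5,1) (3,3) (2,4) (1,5) (3,1) (2,0) [ray(1,0) blocked at (5,2)]
  BK@(5,2): attacks (5,3) (5,1) (4,2) (4,3) (4,1)
Union (18 distinct): (0,2) (1,2) (1,5) (2,0) (2,2) (2,4) (3,1) (3,2) (3,3) (4,0) (4,1) (4,2) (4,3) (4,4) (4,5) (5,1) (5,2) (5,3)

Answer: 18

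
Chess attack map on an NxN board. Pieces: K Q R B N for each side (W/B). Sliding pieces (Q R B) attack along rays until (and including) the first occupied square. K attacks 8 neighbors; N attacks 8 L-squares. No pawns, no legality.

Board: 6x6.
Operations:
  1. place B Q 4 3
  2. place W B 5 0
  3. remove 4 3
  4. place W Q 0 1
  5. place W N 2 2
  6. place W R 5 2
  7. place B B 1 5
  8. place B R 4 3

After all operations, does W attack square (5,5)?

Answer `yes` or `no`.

Answer: yes

Derivation:
Op 1: place BQ@(4,3)
Op 2: place WB@(5,0)
Op 3: remove (4,3)
Op 4: place WQ@(0,1)
Op 5: place WN@(2,2)
Op 6: place WR@(5,2)
Op 7: place BB@(1,5)
Op 8: place BR@(4,3)
Per-piece attacks for W:
  WQ@(0,1): attacks (0,2) (0,3) (0,4) (0,5) (0,0) (1,1) (2,1) (3,1) (4,1) (5,1) (1,2) (2,3) (3,4) (4,5) (1,0)
  WN@(2,2): attacks (3,4) (4,3) (1,4) (0,3) (3,0) (4,1) (1,0) (0,1)
  WB@(5,0): attacks (4,1) (3,2) (2,3) (1,4) (0,5)
  WR@(5,2): attacks (5,3) (5,4) (5,5) (5,1) (5,0) (4,2) (3,2) (2,2) [ray(0,-1) blocked at (5,0); ray(-1,0) blocked at (2,2)]
W attacks (5,5): yes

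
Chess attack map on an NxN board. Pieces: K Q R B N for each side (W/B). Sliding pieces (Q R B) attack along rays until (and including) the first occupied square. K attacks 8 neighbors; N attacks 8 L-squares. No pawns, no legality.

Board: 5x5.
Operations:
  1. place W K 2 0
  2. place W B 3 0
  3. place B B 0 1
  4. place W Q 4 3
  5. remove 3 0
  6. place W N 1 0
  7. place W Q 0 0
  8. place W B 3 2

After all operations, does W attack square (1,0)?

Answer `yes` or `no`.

Op 1: place WK@(2,0)
Op 2: place WB@(3,0)
Op 3: place BB@(0,1)
Op 4: place WQ@(4,3)
Op 5: remove (3,0)
Op 6: place WN@(1,0)
Op 7: place WQ@(0,0)
Op 8: place WB@(3,2)
Per-piece attacks for W:
  WQ@(0,0): attacks (0,1) (1,0) (1,1) (2,2) (3,3) (4,4) [ray(0,1) blocked at (0,1); ray(1,0) blocked at (1,0)]
  WN@(1,0): attacks (2,2) (3,1) (0,2)
  WK@(2,0): attacks (2,1) (3,0) (1,0) (3,1) (1,1)
  WB@(3,2): attacks (4,3) (4,1) (2,3) (1,4) (2,1) (1,0) [ray(1,1) blocked at (4,3); ray(-1,-1) blocked at (1,0)]
  WQ@(4,3): attacks (4,4) (4,2) (4,1) (4,0) (3,3) (2,3) (1,3) (0,3) (3,4) (3,2) [ray(-1,-1) blocked at (3,2)]
W attacks (1,0): yes

Answer: yes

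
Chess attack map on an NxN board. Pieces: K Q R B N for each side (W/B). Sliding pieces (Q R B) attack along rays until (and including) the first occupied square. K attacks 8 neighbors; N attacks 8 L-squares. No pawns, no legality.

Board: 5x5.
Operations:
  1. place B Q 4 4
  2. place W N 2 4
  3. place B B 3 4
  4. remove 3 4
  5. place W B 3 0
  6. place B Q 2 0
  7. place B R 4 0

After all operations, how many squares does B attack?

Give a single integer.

Answer: 17

Derivation:
Op 1: place BQ@(4,4)
Op 2: place WN@(2,4)
Op 3: place BB@(3,4)
Op 4: remove (3,4)
Op 5: place WB@(3,0)
Op 6: place BQ@(2,0)
Op 7: place BR@(4,0)
Per-piece attacks for B:
  BQ@(2,0): attacks (2,1) (2,2) (2,3) (2,4) (3,0) (1,0) (0,0) (3,1) (4,2) (1,1) (0,2) [ray(0,1) blocked at (2,4); ray(1,0) blocked at (3,0)]
  BR@(4,0): attacks (4,1) (4,2) (4,3) (4,4) (3,0) [ray(0,1) blocked at (4,4); ray(-1,0) blocked at (3,0)]
  BQ@(4,4): attacks (4,3) (4,2) (4,1) (4,0) (3,4) (2,4) (3,3) (2,2) (1,1) (0,0) [ray(0,-1) blocked at (4,0); ray(-1,0) blocked at (2,4)]
Union (17 distinct): (0,0) (0,2) (1,0) (1,1) (2,1) (2,2) (2,3) (2,4) (3,0) (3,1) (3,3) (3,4) (4,0) (4,1) (4,2) (4,3) (4,4)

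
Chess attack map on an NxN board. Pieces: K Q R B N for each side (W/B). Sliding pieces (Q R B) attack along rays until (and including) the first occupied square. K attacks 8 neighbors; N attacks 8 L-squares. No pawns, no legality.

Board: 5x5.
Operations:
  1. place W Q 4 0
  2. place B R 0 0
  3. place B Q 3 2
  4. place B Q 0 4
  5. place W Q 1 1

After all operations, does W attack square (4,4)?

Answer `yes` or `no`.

Op 1: place WQ@(4,0)
Op 2: place BR@(0,0)
Op 3: place BQ@(3,2)
Op 4: place BQ@(0,4)
Op 5: place WQ@(1,1)
Per-piece attacks for W:
  WQ@(1,1): attacks (1,2) (1,3) (1,4) (1,0) (2,1) (3,1) (4,1) (0,1) (2,2) (3,3) (4,4) (2,0) (0,2) (0,0) [ray(-1,-1) blocked at (0,0)]
  WQ@(4,0): attacks (4,1) (4,2) (4,3) (4,4) (3,0) (2,0) (1,0) (0,0) (3,1) (2,2) (1,3) (0,4) [ray(-1,0) blocked at (0,0); ray(-1,1) blocked at (0,4)]
W attacks (4,4): yes

Answer: yes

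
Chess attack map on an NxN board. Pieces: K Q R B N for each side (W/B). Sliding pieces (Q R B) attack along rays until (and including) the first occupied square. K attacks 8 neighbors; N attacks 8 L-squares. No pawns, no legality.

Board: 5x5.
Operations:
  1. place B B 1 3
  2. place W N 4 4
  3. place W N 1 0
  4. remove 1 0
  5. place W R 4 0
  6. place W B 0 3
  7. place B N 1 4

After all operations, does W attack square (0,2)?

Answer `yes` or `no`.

Op 1: place BB@(1,3)
Op 2: place WN@(4,4)
Op 3: place WN@(1,0)
Op 4: remove (1,0)
Op 5: place WR@(4,0)
Op 6: place WB@(0,3)
Op 7: place BN@(1,4)
Per-piece attacks for W:
  WB@(0,3): attacks (1,4) (1,2) (2,1) (3,0) [ray(1,1) blocked at (1,4)]
  WR@(4,0): attacks (4,1) (4,2) (4,3) (4,4) (3,0) (2,0) (1,0) (0,0) [ray(0,1) blocked at (4,4)]
  WN@(4,4): attacks (3,2) (2,3)
W attacks (0,2): no

Answer: no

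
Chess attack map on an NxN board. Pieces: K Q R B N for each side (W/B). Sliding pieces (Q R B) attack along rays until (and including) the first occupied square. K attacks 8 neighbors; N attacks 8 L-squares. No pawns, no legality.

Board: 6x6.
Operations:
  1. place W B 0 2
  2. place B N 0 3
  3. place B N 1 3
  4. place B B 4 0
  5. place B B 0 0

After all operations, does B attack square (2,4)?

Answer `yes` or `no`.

Op 1: place WB@(0,2)
Op 2: place BN@(0,3)
Op 3: place BN@(1,3)
Op 4: place BB@(4,0)
Op 5: place BB@(0,0)
Per-piece attacks for B:
  BB@(0,0): attacks (1,1) (2,2) (3,3) (4,4) (5,5)
  BN@(0,3): attacks (1,5) (2,4) (1,1) (2,2)
  BN@(1,3): attacks (2,5) (3,4) (0,5) (2,1) (3,2) (0,1)
  BB@(4,0): attacks (5,1) (3,1) (2,2) (1,3) [ray(-1,1) blocked at (1,3)]
B attacks (2,4): yes

Answer: yes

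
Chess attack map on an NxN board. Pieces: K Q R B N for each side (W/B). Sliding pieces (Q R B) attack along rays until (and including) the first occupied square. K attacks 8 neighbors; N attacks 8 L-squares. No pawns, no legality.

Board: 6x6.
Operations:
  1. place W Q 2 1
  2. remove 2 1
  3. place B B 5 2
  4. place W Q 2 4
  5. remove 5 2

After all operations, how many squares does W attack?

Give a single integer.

Answer: 17

Derivation:
Op 1: place WQ@(2,1)
Op 2: remove (2,1)
Op 3: place BB@(5,2)
Op 4: place WQ@(2,4)
Op 5: remove (5,2)
Per-piece attacks for W:
  WQ@(2,4): attacks (2,5) (2,3) (2,2) (2,1) (2,0) (3,4) (4,4) (5,4) (1,4) (0,4) (3,5) (3,3) (4,2) (5,1) (1,5) (1,3) (0,2)
Union (17 distinct): (0,2) (0,4) (1,3) (1,4) (1,5) (2,0) (2,1) (2,2) (2,3) (2,5) (3,3) (3,4) (3,5) (4,2) (4,4) (5,1) (5,4)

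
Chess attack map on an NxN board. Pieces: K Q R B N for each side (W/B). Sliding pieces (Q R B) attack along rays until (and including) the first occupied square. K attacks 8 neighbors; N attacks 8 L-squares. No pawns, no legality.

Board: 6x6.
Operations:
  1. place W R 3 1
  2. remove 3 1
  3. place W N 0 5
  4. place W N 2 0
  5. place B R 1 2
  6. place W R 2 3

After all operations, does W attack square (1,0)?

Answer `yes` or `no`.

Op 1: place WR@(3,1)
Op 2: remove (3,1)
Op 3: place WN@(0,5)
Op 4: place WN@(2,0)
Op 5: place BR@(1,2)
Op 6: place WR@(2,3)
Per-piece attacks for W:
  WN@(0,5): attacks (1,3) (2,4)
  WN@(2,0): attacks (3,2) (4,1) (1,2) (0,1)
  WR@(2,3): attacks (2,4) (2,5) (2,2) (2,1) (2,0) (3,3) (4,3) (5,3) (1,3) (0,3) [ray(0,-1) blocked at (2,0)]
W attacks (1,0): no

Answer: no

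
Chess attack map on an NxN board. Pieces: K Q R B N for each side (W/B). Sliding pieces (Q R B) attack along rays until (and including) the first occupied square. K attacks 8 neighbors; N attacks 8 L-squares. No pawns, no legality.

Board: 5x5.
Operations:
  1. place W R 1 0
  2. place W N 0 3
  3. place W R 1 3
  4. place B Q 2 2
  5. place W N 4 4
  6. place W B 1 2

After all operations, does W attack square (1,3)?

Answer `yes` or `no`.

Op 1: place WR@(1,0)
Op 2: place WN@(0,3)
Op 3: place WR@(1,3)
Op 4: place BQ@(2,2)
Op 5: place WN@(4,4)
Op 6: place WB@(1,2)
Per-piece attacks for W:
  WN@(0,3): attacks (2,4) (1,1) (2,2)
  WR@(1,0): attacks (1,1) (1,2) (2,0) (3,0) (4,0) (0,0) [ray(0,1) blocked at (1,2)]
  WB@(1,2): attacks (2,3) (3,4) (2,1) (3,0) (0,3) (0,1) [ray(-1,1) blocked at (0,3)]
  WR@(1,3): attacks (1,4) (1,2) (2,3) (3,3) (4,3) (0,3) [ray(0,-1) blocked at (1,2); ray(-1,0) blocked at (0,3)]
  WN@(4,4): attacks (3,2) (2,3)
W attacks (1,3): no

Answer: no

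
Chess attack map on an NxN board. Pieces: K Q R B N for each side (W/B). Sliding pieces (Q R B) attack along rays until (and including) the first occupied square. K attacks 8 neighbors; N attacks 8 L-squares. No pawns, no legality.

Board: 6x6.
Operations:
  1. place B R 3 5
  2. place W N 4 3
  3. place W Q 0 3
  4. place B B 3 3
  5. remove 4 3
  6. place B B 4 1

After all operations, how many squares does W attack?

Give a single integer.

Answer: 13

Derivation:
Op 1: place BR@(3,5)
Op 2: place WN@(4,3)
Op 3: place WQ@(0,3)
Op 4: place BB@(3,3)
Op 5: remove (4,3)
Op 6: place BB@(4,1)
Per-piece attacks for W:
  WQ@(0,3): attacks (0,4) (0,5) (0,2) (0,1) (0,0) (1,3) (2,3) (3,3) (1,4) (2,5) (1,2) (2,1) (3,0) [ray(1,0) blocked at (3,3)]
Union (13 distinct): (0,0) (0,1) (0,2) (0,4) (0,5) (1,2) (1,3) (1,4) (2,1) (2,3) (2,5) (3,0) (3,3)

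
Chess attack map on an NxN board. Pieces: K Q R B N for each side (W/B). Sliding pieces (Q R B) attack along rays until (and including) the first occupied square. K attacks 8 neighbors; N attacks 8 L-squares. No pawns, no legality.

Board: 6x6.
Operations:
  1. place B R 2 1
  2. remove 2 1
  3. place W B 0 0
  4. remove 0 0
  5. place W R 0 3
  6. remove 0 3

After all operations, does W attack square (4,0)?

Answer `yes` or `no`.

Answer: no

Derivation:
Op 1: place BR@(2,1)
Op 2: remove (2,1)
Op 3: place WB@(0,0)
Op 4: remove (0,0)
Op 5: place WR@(0,3)
Op 6: remove (0,3)
Per-piece attacks for W:
W attacks (4,0): no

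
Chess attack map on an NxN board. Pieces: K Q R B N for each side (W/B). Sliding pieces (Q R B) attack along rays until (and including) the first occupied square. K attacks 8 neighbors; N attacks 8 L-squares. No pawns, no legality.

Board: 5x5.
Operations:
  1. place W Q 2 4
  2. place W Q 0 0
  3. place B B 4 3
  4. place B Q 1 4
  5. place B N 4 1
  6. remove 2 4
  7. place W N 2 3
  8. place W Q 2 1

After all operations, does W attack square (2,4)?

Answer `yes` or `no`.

Answer: no

Derivation:
Op 1: place WQ@(2,4)
Op 2: place WQ@(0,0)
Op 3: place BB@(4,3)
Op 4: place BQ@(1,4)
Op 5: place BN@(4,1)
Op 6: remove (2,4)
Op 7: place WN@(2,3)
Op 8: place WQ@(2,1)
Per-piece attacks for W:
  WQ@(0,0): attacks (0,1) (0,2) (0,3) (0,4) (1,0) (2,0) (3,0) (4,0) (1,1) (2,2) (3,3) (4,4)
  WQ@(2,1): attacks (2,2) (2,3) (2,0) (3,1) (4,1) (1,1) (0,1) (3,2) (4,3) (3,0) (1,2) (0,3) (1,0) [ray(0,1) blocked at (2,3); ray(1,0) blocked at (4,1); ray(1,1) blocked at (4,3)]
  WN@(2,3): attacks (4,4) (0,4) (3,1) (4,2) (1,1) (0,2)
W attacks (2,4): no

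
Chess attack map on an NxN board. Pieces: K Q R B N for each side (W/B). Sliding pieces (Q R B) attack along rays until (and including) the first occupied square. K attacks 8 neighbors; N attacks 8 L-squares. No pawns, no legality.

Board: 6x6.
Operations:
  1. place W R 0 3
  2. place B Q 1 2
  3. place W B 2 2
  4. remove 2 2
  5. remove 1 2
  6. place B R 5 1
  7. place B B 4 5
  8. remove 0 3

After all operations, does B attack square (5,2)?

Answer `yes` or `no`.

Answer: yes

Derivation:
Op 1: place WR@(0,3)
Op 2: place BQ@(1,2)
Op 3: place WB@(2,2)
Op 4: remove (2,2)
Op 5: remove (1,2)
Op 6: place BR@(5,1)
Op 7: place BB@(4,5)
Op 8: remove (0,3)
Per-piece attacks for B:
  BB@(4,5): attacks (5,4) (3,4) (2,3) (1,2) (0,1)
  BR@(5,1): attacks (5,2) (5,3) (5,4) (5,5) (5,0) (4,1) (3,1) (2,1) (1,1) (0,1)
B attacks (5,2): yes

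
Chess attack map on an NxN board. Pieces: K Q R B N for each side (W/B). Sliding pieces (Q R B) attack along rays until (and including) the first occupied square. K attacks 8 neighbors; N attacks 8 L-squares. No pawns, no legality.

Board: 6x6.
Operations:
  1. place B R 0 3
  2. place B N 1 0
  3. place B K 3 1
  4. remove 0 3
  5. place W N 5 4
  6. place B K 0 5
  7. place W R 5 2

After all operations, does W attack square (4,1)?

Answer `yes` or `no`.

Op 1: place BR@(0,3)
Op 2: place BN@(1,0)
Op 3: place BK@(3,1)
Op 4: remove (0,3)
Op 5: place WN@(5,4)
Op 6: place BK@(0,5)
Op 7: place WR@(5,2)
Per-piece attacks for W:
  WR@(5,2): attacks (5,3) (5,4) (5,1) (5,0) (4,2) (3,2) (2,2) (1,2) (0,2) [ray(0,1) blocked at (5,4)]
  WN@(5,4): attacks (3,5) (4,2) (3,3)
W attacks (4,1): no

Answer: no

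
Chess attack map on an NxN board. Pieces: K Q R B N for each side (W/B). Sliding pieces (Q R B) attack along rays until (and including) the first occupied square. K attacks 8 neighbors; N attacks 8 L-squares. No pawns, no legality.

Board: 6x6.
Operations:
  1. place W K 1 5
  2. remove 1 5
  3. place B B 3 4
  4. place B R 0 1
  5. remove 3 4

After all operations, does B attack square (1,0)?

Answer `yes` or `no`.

Op 1: place WK@(1,5)
Op 2: remove (1,5)
Op 3: place BB@(3,4)
Op 4: place BR@(0,1)
Op 5: remove (3,4)
Per-piece attacks for B:
  BR@(0,1): attacks (0,2) (0,3) (0,4) (0,5) (0,0) (1,1) (2,1) (3,1) (4,1) (5,1)
B attacks (1,0): no

Answer: no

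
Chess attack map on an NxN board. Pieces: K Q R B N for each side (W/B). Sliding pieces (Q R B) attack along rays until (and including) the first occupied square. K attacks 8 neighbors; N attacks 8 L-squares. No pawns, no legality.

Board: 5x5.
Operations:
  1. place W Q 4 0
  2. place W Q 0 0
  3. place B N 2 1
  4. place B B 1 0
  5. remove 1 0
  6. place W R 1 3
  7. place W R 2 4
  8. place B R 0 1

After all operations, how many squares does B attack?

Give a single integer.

Op 1: place WQ@(4,0)
Op 2: place WQ@(0,0)
Op 3: place BN@(2,1)
Op 4: place BB@(1,0)
Op 5: remove (1,0)
Op 6: place WR@(1,3)
Op 7: place WR@(2,4)
Op 8: place BR@(0,1)
Per-piece attacks for B:
  BR@(0,1): attacks (0,2) (0,3) (0,4) (0,0) (1,1) (2,1) [ray(0,-1) blocked at (0,0); ray(1,0) blocked at (2,1)]
  BN@(2,1): attacks (3,3) (4,2) (1,3) (0,2) (4,0) (0,0)
Union (10 distinct): (0,0) (0,2) (0,3) (0,4) (1,1) (1,3) (2,1) (3,3) (4,0) (4,2)

Answer: 10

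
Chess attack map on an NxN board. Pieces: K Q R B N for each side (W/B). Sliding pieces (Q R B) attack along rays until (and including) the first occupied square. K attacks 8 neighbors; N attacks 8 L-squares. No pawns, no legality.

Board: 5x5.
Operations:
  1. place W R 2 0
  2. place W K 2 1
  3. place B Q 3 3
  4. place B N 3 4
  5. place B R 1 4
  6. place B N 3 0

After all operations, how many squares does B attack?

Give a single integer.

Op 1: place WR@(2,0)
Op 2: place WK@(2,1)
Op 3: place BQ@(3,3)
Op 4: place BN@(3,4)
Op 5: place BR@(1,4)
Op 6: place BN@(3,0)
Per-piece attacks for B:
  BR@(1,4): attacks (1,3) (1,2) (1,1) (1,0) (2,4) (3,4) (0,4) [ray(1,0) blocked at (3,4)]
  BN@(3,0): attacks (4,2) (2,2) (1,1)
  BQ@(3,3): attacks (3,4) (3,2) (3,1) (3,0) (4,3) (2,3) (1,3) (0,3) (4,4) (4,2) (2,4) (2,2) (1,1) (0,0) [ray(0,1) blocked at (3,4); ray(0,-1) blocked at (3,0)]
  BN@(3,4): attacks (4,2) (2,2) (1,3)
Union (17 distinct): (0,0) (0,3) (0,4) (1,0) (1,1) (1,2) (1,3) (2,2) (2,3) (2,4) (3,0) (3,1) (3,2) (3,4) (4,2) (4,3) (4,4)

Answer: 17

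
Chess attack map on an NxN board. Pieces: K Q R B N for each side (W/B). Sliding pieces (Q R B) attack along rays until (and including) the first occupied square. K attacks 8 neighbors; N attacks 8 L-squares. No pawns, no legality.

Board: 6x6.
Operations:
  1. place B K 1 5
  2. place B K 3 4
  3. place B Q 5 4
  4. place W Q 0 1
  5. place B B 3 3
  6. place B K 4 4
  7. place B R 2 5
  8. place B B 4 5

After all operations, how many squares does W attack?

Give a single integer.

Op 1: place BK@(1,5)
Op 2: place BK@(3,4)
Op 3: place BQ@(5,4)
Op 4: place WQ@(0,1)
Op 5: place BB@(3,3)
Op 6: place BK@(4,4)
Op 7: place BR@(2,5)
Op 8: place BB@(4,5)
Per-piece attacks for W:
  WQ@(0,1): attacks (0,2) (0,3) (0,4) (0,5) (0,0) (1,1) (2,1) (3,1) (4,1) (5,1) (1,2) (2,3) (3,4) (1,0) [ray(1,1) blocked at (3,4)]
Union (14 distinct): (0,0) (0,2) (0,3) (0,4) (0,5) (1,0) (1,1) (1,2) (2,1) (2,3) (3,1) (3,4) (4,1) (5,1)

Answer: 14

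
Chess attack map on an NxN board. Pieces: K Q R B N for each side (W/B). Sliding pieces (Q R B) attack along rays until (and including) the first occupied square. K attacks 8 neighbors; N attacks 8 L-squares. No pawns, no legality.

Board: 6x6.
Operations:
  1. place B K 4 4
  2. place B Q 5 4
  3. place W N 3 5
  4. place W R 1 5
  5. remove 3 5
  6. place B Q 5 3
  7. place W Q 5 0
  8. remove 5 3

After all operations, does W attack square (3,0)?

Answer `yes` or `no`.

Op 1: place BK@(4,4)
Op 2: place BQ@(5,4)
Op 3: place WN@(3,5)
Op 4: place WR@(1,5)
Op 5: remove (3,5)
Op 6: place BQ@(5,3)
Op 7: place WQ@(5,0)
Op 8: remove (5,3)
Per-piece attacks for W:
  WR@(1,5): attacks (1,4) (1,3) (1,2) (1,1) (1,0) (2,5) (3,5) (4,5) (5,5) (0,5)
  WQ@(5,0): attacks (5,1) (5,2) (5,3) (5,4) (4,0) (3,0) (2,0) (1,0) (0,0) (4,1) (3,2) (2,3) (1,4) (0,5) [ray(0,1) blocked at (5,4)]
W attacks (3,0): yes

Answer: yes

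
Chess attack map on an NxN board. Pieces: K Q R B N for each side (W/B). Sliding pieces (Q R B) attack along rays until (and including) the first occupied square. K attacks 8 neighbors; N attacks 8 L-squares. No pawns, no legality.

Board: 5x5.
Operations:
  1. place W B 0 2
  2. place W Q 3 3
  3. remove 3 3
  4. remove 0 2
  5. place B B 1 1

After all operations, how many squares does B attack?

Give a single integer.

Op 1: place WB@(0,2)
Op 2: place WQ@(3,3)
Op 3: remove (3,3)
Op 4: remove (0,2)
Op 5: place BB@(1,1)
Per-piece attacks for B:
  BB@(1,1): attacks (2,2) (3,3) (4,4) (2,0) (0,2) (0,0)
Union (6 distinct): (0,0) (0,2) (2,0) (2,2) (3,3) (4,4)

Answer: 6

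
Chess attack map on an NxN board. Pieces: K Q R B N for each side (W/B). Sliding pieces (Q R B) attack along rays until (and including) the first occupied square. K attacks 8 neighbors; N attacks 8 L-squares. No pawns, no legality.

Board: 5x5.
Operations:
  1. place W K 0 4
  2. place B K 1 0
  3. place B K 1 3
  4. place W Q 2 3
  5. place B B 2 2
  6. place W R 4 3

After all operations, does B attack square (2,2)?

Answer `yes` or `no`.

Answer: yes

Derivation:
Op 1: place WK@(0,4)
Op 2: place BK@(1,0)
Op 3: place BK@(1,3)
Op 4: place WQ@(2,3)
Op 5: place BB@(2,2)
Op 6: place WR@(4,3)
Per-piece attacks for B:
  BK@(1,0): attacks (1,1) (2,0) (0,0) (2,1) (0,1)
  BK@(1,3): attacks (1,4) (1,2) (2,3) (0,3) (2,4) (2,2) (0,4) (0,2)
  BB@(2,2): attacks (3,3) (4,4) (3,1) (4,0) (1,3) (1,1) (0,0) [ray(-1,1) blocked at (1,3)]
B attacks (2,2): yes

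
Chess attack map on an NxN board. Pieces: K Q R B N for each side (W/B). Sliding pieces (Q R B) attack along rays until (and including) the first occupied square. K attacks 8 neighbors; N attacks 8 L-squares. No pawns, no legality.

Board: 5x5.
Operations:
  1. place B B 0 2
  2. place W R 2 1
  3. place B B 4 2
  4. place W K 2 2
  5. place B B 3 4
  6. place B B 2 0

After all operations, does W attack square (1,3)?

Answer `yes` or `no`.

Answer: yes

Derivation:
Op 1: place BB@(0,2)
Op 2: place WR@(2,1)
Op 3: place BB@(4,2)
Op 4: place WK@(2,2)
Op 5: place BB@(3,4)
Op 6: place BB@(2,0)
Per-piece attacks for W:
  WR@(2,1): attacks (2,2) (2,0) (3,1) (4,1) (1,1) (0,1) [ray(0,1) blocked at (2,2); ray(0,-1) blocked at (2,0)]
  WK@(2,2): attacks (2,3) (2,1) (3,2) (1,2) (3,3) (3,1) (1,3) (1,1)
W attacks (1,3): yes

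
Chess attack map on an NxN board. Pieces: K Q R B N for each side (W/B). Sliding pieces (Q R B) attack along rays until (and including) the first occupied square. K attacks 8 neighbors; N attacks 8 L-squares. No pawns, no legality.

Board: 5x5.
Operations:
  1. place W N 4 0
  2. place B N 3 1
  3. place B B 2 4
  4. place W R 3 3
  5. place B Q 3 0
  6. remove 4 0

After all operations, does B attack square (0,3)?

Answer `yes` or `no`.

Answer: yes

Derivation:
Op 1: place WN@(4,0)
Op 2: place BN@(3,1)
Op 3: place BB@(2,4)
Op 4: place WR@(3,3)
Op 5: place BQ@(3,0)
Op 6: remove (4,0)
Per-piece attacks for B:
  BB@(2,4): attacks (3,3) (1,3) (0,2) [ray(1,-1) blocked at (3,3)]
  BQ@(3,0): attacks (3,1) (4,0) (2,0) (1,0) (0,0) (4,1) (2,1) (1,2) (0,3) [ray(0,1) blocked at (3,1)]
  BN@(3,1): attacks (4,3) (2,3) (1,2) (1,0)
B attacks (0,3): yes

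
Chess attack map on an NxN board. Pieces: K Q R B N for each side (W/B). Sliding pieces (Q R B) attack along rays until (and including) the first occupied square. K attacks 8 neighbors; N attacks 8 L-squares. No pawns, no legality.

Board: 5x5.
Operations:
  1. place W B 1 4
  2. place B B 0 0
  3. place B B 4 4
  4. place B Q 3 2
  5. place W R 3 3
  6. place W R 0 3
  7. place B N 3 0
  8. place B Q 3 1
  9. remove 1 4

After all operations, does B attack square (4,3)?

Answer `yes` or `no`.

Answer: yes

Derivation:
Op 1: place WB@(1,4)
Op 2: place BB@(0,0)
Op 3: place BB@(4,4)
Op 4: place BQ@(3,2)
Op 5: place WR@(3,3)
Op 6: place WR@(0,3)
Op 7: place BN@(3,0)
Op 8: place BQ@(3,1)
Op 9: remove (1,4)
Per-piece attacks for B:
  BB@(0,0): attacks (1,1) (2,2) (3,3) [ray(1,1) blocked at (3,3)]
  BN@(3,0): attacks (4,2) (2,2) (1,1)
  BQ@(3,1): attacks (3,2) (3,0) (4,1) (2,1) (1,1) (0,1) (4,2) (4,0) (2,2) (1,3) (0,4) (2,0) [ray(0,1) blocked at (3,2); ray(0,-1) blocked at (3,0)]
  BQ@(3,2): attacks (3,3) (3,1) (4,2) (2,2) (1,2) (0,2) (4,3) (4,1) (2,3) (1,4) (2,1) (1,0) [ray(0,1) blocked at (3,3); ray(0,-1) blocked at (3,1)]
  BB@(4,4): attacks (3,3) [ray(-1,-1) blocked at (3,3)]
B attacks (4,3): yes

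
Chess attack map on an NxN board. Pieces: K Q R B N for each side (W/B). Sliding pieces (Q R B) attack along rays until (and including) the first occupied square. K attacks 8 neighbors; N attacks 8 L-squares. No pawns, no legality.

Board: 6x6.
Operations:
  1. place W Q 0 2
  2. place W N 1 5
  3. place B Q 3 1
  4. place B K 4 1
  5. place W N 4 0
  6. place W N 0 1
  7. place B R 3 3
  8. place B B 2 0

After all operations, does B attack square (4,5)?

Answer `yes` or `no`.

Answer: no

Derivation:
Op 1: place WQ@(0,2)
Op 2: place WN@(1,5)
Op 3: place BQ@(3,1)
Op 4: place BK@(4,1)
Op 5: place WN@(4,0)
Op 6: place WN@(0,1)
Op 7: place BR@(3,3)
Op 8: place BB@(2,0)
Per-piece attacks for B:
  BB@(2,0): attacks (3,1) (1,1) (0,2) [ray(1,1) blocked at (3,1); ray(-1,1) blocked at (0,2)]
  BQ@(3,1): attacks (3,2) (3,3) (3,0) (4,1) (2,1) (1,1) (0,1) (4,2) (5,3) (4,0) (2,2) (1,3) (0,4) (2,0) [ray(0,1) blocked at (3,3); ray(1,0) blocked at (4,1); ray(-1,0) blocked at (0,1); ray(1,-1) blocked at (4,0); ray(-1,-1) blocked at (2,0)]
  BR@(3,3): attacks (3,4) (3,5) (3,2) (3,1) (4,3) (5,3) (2,3) (1,3) (0,3) [ray(0,-1) blocked at (3,1)]
  BK@(4,1): attacks (4,2) (4,0) (5,1) (3,1) (5,2) (5,0) (3,2) (3,0)
B attacks (4,5): no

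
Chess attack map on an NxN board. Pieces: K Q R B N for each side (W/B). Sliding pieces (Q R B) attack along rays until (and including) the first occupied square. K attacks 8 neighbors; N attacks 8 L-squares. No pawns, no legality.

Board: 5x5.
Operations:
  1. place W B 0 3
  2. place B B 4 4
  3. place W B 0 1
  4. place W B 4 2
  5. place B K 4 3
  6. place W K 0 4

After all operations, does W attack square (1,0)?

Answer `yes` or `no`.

Answer: yes

Derivation:
Op 1: place WB@(0,3)
Op 2: place BB@(4,4)
Op 3: place WB@(0,1)
Op 4: place WB@(4,2)
Op 5: place BK@(4,3)
Op 6: place WK@(0,4)
Per-piece attacks for W:
  WB@(0,1): attacks (1,2) (2,3) (3,4) (1,0)
  WB@(0,3): attacks (1,4) (1,2) (2,1) (3,0)
  WK@(0,4): attacks (0,3) (1,4) (1,3)
  WB@(4,2): attacks (3,3) (2,4) (3,1) (2,0)
W attacks (1,0): yes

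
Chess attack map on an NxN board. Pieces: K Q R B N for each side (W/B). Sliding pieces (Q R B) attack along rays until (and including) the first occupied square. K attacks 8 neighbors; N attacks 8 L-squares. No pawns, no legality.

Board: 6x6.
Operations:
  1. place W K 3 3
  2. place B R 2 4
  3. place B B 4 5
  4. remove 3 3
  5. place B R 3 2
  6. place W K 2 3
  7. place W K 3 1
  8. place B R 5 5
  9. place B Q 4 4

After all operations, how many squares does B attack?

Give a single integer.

Op 1: place WK@(3,3)
Op 2: place BR@(2,4)
Op 3: place BB@(4,5)
Op 4: remove (3,3)
Op 5: place BR@(3,2)
Op 6: place WK@(2,3)
Op 7: place WK@(3,1)
Op 8: place BR@(5,5)
Op 9: place BQ@(4,4)
Per-piece attacks for B:
  BR@(2,4): attacks (2,5) (2,3) (3,4) (4,4) (1,4) (0,4) [ray(0,-1) blocked at (2,3); ray(1,0) blocked at (4,4)]
  BR@(3,2): attacks (3,3) (3,4) (3,5) (3,1) (4,2) (5,2) (2,2) (1,2) (0,2) [ray(0,-1) blocked at (3,1)]
  BQ@(4,4): attacks (4,5) (4,3) (4,2) (4,1) (4,0) (5,4) (3,4) (2,4) (5,5) (5,3) (3,5) (3,3) (2,2) (1,1) (0,0) [ray(0,1) blocked at (4,5); ray(-1,0) blocked at (2,4); ray(1,1) blocked at (5,5)]
  BB@(4,5): attacks (5,4) (3,4) (2,3) [ray(-1,-1) blocked at (2,3)]
  BR@(5,5): attacks (5,4) (5,3) (5,2) (5,1) (5,0) (4,5) [ray(-1,0) blocked at (4,5)]
Union (26 distinct): (0,0) (0,2) (0,4) (1,1) (1,2) (1,4) (2,2) (2,3) (2,4) (2,5) (3,1) (3,3) (3,4) (3,5) (4,0) (4,1) (4,2) (4,3) (4,4) (4,5) (5,0) (5,1) (5,2) (5,3) (5,4) (5,5)

Answer: 26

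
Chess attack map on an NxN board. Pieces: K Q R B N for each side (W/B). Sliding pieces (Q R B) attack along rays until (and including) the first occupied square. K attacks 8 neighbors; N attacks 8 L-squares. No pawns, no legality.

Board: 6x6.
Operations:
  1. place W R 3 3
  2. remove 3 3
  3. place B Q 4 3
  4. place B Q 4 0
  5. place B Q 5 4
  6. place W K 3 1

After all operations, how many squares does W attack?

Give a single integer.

Answer: 8

Derivation:
Op 1: place WR@(3,3)
Op 2: remove (3,3)
Op 3: place BQ@(4,3)
Op 4: place BQ@(4,0)
Op 5: place BQ@(5,4)
Op 6: place WK@(3,1)
Per-piece attacks for W:
  WK@(3,1): attacks (3,2) (3,0) (4,1) (2,1) (4,2) (4,0) (2,2) (2,0)
Union (8 distinct): (2,0) (2,1) (2,2) (3,0) (3,2) (4,0) (4,1) (4,2)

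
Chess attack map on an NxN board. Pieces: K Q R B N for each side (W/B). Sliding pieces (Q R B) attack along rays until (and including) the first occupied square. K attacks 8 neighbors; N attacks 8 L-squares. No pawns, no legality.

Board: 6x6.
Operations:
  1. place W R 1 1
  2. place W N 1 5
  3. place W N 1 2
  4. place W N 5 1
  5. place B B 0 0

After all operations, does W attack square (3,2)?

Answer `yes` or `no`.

Op 1: place WR@(1,1)
Op 2: place WN@(1,5)
Op 3: place WN@(1,2)
Op 4: place WN@(5,1)
Op 5: place BB@(0,0)
Per-piece attacks for W:
  WR@(1,1): attacks (1,2) (1,0) (2,1) (3,1) (4,1) (5,1) (0,1) [ray(0,1) blocked at (1,2); ray(1,0) blocked at (5,1)]
  WN@(1,2): attacks (2,4) (3,3) (0,4) (2,0) (3,1) (0,0)
  WN@(1,5): attacks (2,3) (3,4) (0,3)
  WN@(5,1): attacks (4,3) (3,2) (3,0)
W attacks (3,2): yes

Answer: yes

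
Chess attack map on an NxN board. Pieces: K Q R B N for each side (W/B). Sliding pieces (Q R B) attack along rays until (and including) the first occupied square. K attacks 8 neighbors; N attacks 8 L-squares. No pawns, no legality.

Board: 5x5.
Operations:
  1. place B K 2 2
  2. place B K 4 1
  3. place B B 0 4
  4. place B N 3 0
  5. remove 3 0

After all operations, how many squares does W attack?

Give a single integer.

Answer: 0

Derivation:
Op 1: place BK@(2,2)
Op 2: place BK@(4,1)
Op 3: place BB@(0,4)
Op 4: place BN@(3,0)
Op 5: remove (3,0)
Per-piece attacks for W:
Union (0 distinct): (none)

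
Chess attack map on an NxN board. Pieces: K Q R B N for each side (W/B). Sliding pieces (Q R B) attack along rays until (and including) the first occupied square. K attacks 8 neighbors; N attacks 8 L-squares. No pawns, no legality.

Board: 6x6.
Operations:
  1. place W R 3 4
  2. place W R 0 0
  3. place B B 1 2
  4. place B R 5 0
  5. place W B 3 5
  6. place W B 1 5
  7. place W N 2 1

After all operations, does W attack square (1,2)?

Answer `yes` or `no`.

Answer: no

Derivation:
Op 1: place WR@(3,4)
Op 2: place WR@(0,0)
Op 3: place BB@(1,2)
Op 4: place BR@(5,0)
Op 5: place WB@(3,5)
Op 6: place WB@(1,5)
Op 7: place WN@(2,1)
Per-piece attacks for W:
  WR@(0,0): attacks (0,1) (0,2) (0,3) (0,4) (0,5) (1,0) (2,0) (3,0) (4,0) (5,0) [ray(1,0) blocked at (5,0)]
  WB@(1,5): attacks (2,4) (3,3) (4,2) (5,1) (0,4)
  WN@(2,1): attacks (3,3) (4,2) (1,3) (0,2) (4,0) (0,0)
  WR@(3,4): attacks (3,5) (3,3) (3,2) (3,1) (3,0) (4,4) (5,4) (2,4) (1,4) (0,4) [ray(0,1) blocked at (3,5)]
  WB@(3,5): attacks (4,4) (5,3) (2,4) (1,3) (0,2)
W attacks (1,2): no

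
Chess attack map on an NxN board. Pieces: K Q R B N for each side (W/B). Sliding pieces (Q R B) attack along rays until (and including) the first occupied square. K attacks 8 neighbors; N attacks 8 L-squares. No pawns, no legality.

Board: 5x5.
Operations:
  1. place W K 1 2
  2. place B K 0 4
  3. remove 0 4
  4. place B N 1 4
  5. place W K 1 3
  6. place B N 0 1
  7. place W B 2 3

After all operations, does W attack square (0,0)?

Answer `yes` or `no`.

Answer: no

Derivation:
Op 1: place WK@(1,2)
Op 2: place BK@(0,4)
Op 3: remove (0,4)
Op 4: place BN@(1,4)
Op 5: place WK@(1,3)
Op 6: place BN@(0,1)
Op 7: place WB@(2,3)
Per-piece attacks for W:
  WK@(1,2): attacks (1,3) (1,1) (2,2) (0,2) (2,3) (2,1) (0,3) (0,1)
  WK@(1,3): attacks (1,4) (1,2) (2,3) (0,3) (2,4) (2,2) (0,4) (0,2)
  WB@(2,3): attacks (3,4) (3,2) (4,1) (1,4) (1,2) [ray(-1,1) blocked at (1,4); ray(-1,-1) blocked at (1,2)]
W attacks (0,0): no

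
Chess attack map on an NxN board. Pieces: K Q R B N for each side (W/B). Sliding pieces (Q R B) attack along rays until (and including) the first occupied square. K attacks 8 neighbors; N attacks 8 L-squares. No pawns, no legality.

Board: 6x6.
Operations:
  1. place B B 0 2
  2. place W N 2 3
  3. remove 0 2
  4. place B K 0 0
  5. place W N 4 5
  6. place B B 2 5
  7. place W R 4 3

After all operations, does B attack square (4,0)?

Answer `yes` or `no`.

Op 1: place BB@(0,2)
Op 2: place WN@(2,3)
Op 3: remove (0,2)
Op 4: place BK@(0,0)
Op 5: place WN@(4,5)
Op 6: place BB@(2,5)
Op 7: place WR@(4,3)
Per-piece attacks for B:
  BK@(0,0): attacks (0,1) (1,0) (1,1)
  BB@(2,5): attacks (3,4) (4,3) (1,4) (0,3) [ray(1,-1) blocked at (4,3)]
B attacks (4,0): no

Answer: no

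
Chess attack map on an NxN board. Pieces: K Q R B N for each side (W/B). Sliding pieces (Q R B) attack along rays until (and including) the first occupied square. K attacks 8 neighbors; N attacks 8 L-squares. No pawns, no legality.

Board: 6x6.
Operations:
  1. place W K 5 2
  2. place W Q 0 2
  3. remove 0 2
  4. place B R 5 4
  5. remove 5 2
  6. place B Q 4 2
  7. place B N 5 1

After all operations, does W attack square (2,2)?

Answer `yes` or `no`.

Answer: no

Derivation:
Op 1: place WK@(5,2)
Op 2: place WQ@(0,2)
Op 3: remove (0,2)
Op 4: place BR@(5,4)
Op 5: remove (5,2)
Op 6: place BQ@(4,2)
Op 7: place BN@(5,1)
Per-piece attacks for W:
W attacks (2,2): no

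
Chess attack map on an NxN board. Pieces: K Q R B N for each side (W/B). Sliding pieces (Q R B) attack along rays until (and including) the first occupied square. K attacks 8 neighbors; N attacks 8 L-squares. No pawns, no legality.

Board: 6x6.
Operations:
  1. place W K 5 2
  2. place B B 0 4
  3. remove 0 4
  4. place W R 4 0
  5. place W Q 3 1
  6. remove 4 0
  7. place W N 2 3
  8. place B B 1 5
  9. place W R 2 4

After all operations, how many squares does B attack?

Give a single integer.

Answer: 2

Derivation:
Op 1: place WK@(5,2)
Op 2: place BB@(0,4)
Op 3: remove (0,4)
Op 4: place WR@(4,0)
Op 5: place WQ@(3,1)
Op 6: remove (4,0)
Op 7: place WN@(2,3)
Op 8: place BB@(1,5)
Op 9: place WR@(2,4)
Per-piece attacks for B:
  BB@(1,5): attacks (2,4) (0,4) [ray(1,-1) blocked at (2,4)]
Union (2 distinct): (0,4) (2,4)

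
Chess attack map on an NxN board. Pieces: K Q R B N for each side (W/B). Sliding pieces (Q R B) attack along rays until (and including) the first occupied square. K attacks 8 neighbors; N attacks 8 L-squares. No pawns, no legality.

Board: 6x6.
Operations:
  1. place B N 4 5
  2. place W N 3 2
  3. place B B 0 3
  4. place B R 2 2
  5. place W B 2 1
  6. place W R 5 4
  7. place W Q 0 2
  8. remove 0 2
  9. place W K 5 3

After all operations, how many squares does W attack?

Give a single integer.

Answer: 21

Derivation:
Op 1: place BN@(4,5)
Op 2: place WN@(3,2)
Op 3: place BB@(0,3)
Op 4: place BR@(2,2)
Op 5: place WB@(2,1)
Op 6: place WR@(5,4)
Op 7: place WQ@(0,2)
Op 8: remove (0,2)
Op 9: place WK@(5,3)
Per-piece attacks for W:
  WB@(2,1): attacks (3,2) (3,0) (1,2) (0,3) (1,0) [ray(1,1) blocked at (3,2); ray(-1,1) blocked at (0,3)]
  WN@(3,2): attacks (4,4) (5,3) (2,4) (1,3) (4,0) (5,1) (2,0) (1,1)
  WK@(5,3): attacks (5,4) (5,2) (4,3) (4,4) (4,2)
  WR@(5,4): attacks (5,5) (5,3) (4,4) (3,4) (2,4) (1,4) (0,4) [ray(0,-1) blocked at (5,3)]
Union (21 distinct): (0,3) (0,4) (1,0) (1,1) (1,2) (1,3) (1,4) (2,0) (2,4) (3,0) (3,2) (3,4) (4,0) (4,2) (4,3) (4,4) (5,1) (5,2) (5,3) (5,4) (5,5)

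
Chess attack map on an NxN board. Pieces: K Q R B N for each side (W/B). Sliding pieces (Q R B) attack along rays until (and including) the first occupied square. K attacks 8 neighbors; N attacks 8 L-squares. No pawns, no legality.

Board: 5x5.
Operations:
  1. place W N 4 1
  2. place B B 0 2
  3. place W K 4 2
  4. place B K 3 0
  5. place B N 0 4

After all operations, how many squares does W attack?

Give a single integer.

Op 1: place WN@(4,1)
Op 2: place BB@(0,2)
Op 3: place WK@(4,2)
Op 4: place BK@(3,0)
Op 5: place BN@(0,4)
Per-piece attacks for W:
  WN@(4,1): attacks (3,3) (2,2) (2,0)
  WK@(4,2): attacks (4,3) (4,1) (3,2) (3,3) (3,1)
Union (7 distinct): (2,0) (2,2) (3,1) (3,2) (3,3) (4,1) (4,3)

Answer: 7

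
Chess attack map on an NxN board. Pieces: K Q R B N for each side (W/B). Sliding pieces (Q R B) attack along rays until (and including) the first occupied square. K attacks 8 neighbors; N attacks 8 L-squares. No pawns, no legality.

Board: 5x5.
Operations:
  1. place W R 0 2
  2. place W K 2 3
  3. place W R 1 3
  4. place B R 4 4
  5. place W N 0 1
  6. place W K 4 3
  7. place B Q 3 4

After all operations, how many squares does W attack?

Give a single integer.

Answer: 17

Derivation:
Op 1: place WR@(0,2)
Op 2: place WK@(2,3)
Op 3: place WR@(1,3)
Op 4: place BR@(4,4)
Op 5: place WN@(0,1)
Op 6: place WK@(4,3)
Op 7: place BQ@(3,4)
Per-piece attacks for W:
  WN@(0,1): attacks (1,3) (2,2) (2,0)
  WR@(0,2): attacks (0,3) (0,4) (0,1) (1,2) (2,2) (3,2) (4,2) [ray(0,-1) blocked at (0,1)]
  WR@(1,3): attacks (1,4) (1,2) (1,1) (1,0) (2,3) (0,3) [ray(1,0) blocked at (2,3)]
  WK@(2,3): attacks (2,4) (2,2) (3,3) (1,3) (3,4) (3,2) (1,4) (1,2)
  WK@(4,3): attacks (4,4) (4,2) (3,3) (3,4) (3,2)
Union (17 distinct): (0,1) (0,3) (0,4) (1,0) (1,1) (1,2) (1,3) (1,4) (2,0) (2,2) (2,3) (2,4) (3,2) (3,3) (3,4) (4,2) (4,4)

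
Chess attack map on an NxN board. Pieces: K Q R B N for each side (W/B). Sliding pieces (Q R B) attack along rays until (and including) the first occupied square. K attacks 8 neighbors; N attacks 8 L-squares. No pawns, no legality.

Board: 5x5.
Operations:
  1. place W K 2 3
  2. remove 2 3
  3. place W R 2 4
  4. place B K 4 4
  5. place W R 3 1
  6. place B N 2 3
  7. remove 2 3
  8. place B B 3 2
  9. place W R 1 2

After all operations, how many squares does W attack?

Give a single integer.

Op 1: place WK@(2,3)
Op 2: remove (2,3)
Op 3: place WR@(2,4)
Op 4: place BK@(4,4)
Op 5: place WR@(3,1)
Op 6: place BN@(2,3)
Op 7: remove (2,3)
Op 8: place BB@(3,2)
Op 9: place WR@(1,2)
Per-piece attacks for W:
  WR@(1,2): attacks (1,3) (1,4) (1,1) (1,0) (2,2) (3,2) (0,2) [ray(1,0) blocked at (3,2)]
  WR@(2,4): attacks (2,3) (2,2) (2,1) (2,0) (3,4) (4,4) (1,4) (0,4) [ray(1,0) blocked at (4,4)]
  WR@(3,1): attacks (3,2) (3,0) (4,1) (2,1) (1,1) (0,1) [ray(0,1) blocked at (3,2)]
Union (16 distinct): (0,1) (0,2) (0,4) (1,0) (1,1) (1,3) (1,4) (2,0) (2,1) (2,2) (2,3) (3,0) (3,2) (3,4) (4,1) (4,4)

Answer: 16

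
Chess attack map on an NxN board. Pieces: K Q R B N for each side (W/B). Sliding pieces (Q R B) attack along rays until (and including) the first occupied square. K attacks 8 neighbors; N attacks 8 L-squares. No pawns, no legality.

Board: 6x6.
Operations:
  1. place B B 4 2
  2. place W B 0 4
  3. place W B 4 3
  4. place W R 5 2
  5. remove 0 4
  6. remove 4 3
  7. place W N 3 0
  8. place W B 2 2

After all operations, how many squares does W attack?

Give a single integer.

Op 1: place BB@(4,2)
Op 2: place WB@(0,4)
Op 3: place WB@(4,3)
Op 4: place WR@(5,2)
Op 5: remove (0,4)
Op 6: remove (4,3)
Op 7: place WN@(3,0)
Op 8: place WB@(2,2)
Per-piece attacks for W:
  WB@(2,2): attacks (3,3) (4,4) (5,5) (3,1) (4,0) (1,3) (0,4) (1,1) (0,0)
  WN@(3,0): attacks (4,2) (5,1) (2,2) (1,1)
  WR@(5,2): attacks (5,3) (5,4) (5,5) (5,1) (5,0) (4,2) [ray(-1,0) blocked at (4,2)]
Union (15 distinct): (0,0) (0,4) (1,1) (1,3) (2,2) (3,1) (3,3) (4,0) (4,2) (4,4) (5,0) (5,1) (5,3) (5,4) (5,5)

Answer: 15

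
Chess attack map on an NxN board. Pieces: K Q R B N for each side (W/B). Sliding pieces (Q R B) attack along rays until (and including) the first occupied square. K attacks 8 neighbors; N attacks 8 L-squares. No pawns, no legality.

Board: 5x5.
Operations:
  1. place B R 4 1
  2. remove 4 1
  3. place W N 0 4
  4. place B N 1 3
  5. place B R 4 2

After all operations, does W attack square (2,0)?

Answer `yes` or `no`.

Op 1: place BR@(4,1)
Op 2: remove (4,1)
Op 3: place WN@(0,4)
Op 4: place BN@(1,3)
Op 5: place BR@(4,2)
Per-piece attacks for W:
  WN@(0,4): attacks (1,2) (2,3)
W attacks (2,0): no

Answer: no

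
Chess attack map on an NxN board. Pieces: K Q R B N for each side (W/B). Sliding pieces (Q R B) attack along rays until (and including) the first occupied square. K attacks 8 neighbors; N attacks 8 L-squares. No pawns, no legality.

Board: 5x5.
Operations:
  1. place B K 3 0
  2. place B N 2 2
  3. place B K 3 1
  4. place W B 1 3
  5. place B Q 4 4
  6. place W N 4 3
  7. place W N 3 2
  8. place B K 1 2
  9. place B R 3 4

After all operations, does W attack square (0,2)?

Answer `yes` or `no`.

Answer: yes

Derivation:
Op 1: place BK@(3,0)
Op 2: place BN@(2,2)
Op 3: place BK@(3,1)
Op 4: place WB@(1,3)
Op 5: place BQ@(4,4)
Op 6: place WN@(4,3)
Op 7: place WN@(3,2)
Op 8: place BK@(1,2)
Op 9: place BR@(3,4)
Per-piece attacks for W:
  WB@(1,3): attacks (2,4) (2,2) (0,4) (0,2) [ray(1,-1) blocked at (2,2)]
  WN@(3,2): attacks (4,4) (2,4) (1,3) (4,0) (2,0) (1,1)
  WN@(4,3): attacks (2,4) (3,1) (2,2)
W attacks (0,2): yes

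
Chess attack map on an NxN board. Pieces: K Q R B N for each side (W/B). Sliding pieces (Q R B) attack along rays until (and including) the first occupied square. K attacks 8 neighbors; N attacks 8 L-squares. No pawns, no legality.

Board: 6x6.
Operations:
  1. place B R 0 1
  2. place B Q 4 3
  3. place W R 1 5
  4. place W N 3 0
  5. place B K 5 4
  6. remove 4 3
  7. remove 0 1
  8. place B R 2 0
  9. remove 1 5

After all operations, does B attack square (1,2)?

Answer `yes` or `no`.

Answer: no

Derivation:
Op 1: place BR@(0,1)
Op 2: place BQ@(4,3)
Op 3: place WR@(1,5)
Op 4: place WN@(3,0)
Op 5: place BK@(5,4)
Op 6: remove (4,3)
Op 7: remove (0,1)
Op 8: place BR@(2,0)
Op 9: remove (1,5)
Per-piece attacks for B:
  BR@(2,0): attacks (2,1) (2,2) (2,3) (2,4) (2,5) (3,0) (1,0) (0,0) [ray(1,0) blocked at (3,0)]
  BK@(5,4): attacks (5,5) (5,3) (4,4) (4,5) (4,3)
B attacks (1,2): no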